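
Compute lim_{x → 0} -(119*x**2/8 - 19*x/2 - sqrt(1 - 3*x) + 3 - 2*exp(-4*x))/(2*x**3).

-1105/96

Substitution gives 0/0 (the numerator vanishes to order 3).
Expand each term to order x^3: the coefficient of x^3 in -2·e^(-4x) is 64/3 and in −√(1 - 3x) is 27/16.
Lower-order terms cancel with the polynomial part, so the numerator is (1105/48)·x^3 + o(x^3), and the limit is (1105/48)/(-2) = -1105/96.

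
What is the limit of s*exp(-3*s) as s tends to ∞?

0

Write as s^1/e^{3s}, an ∞/∞ form.
Exponential growth dominates any polynomial, so repeated L'Hôpital (or the standard result) gives 0.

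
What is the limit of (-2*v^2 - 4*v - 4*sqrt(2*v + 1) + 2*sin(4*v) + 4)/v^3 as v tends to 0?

Substitution gives 0/0; apply L'Hôpital's rule 3 times.
After differentiating numerator and denominator 3 times the quotient is (-128*cos(4*v) - 12/(2*v + 1)^(5/2))/(6); at v = 0 this is -70/3.

-70/3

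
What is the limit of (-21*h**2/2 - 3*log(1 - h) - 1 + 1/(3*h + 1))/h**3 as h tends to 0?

Substitution gives 0/0 (the numerator vanishes to order 3).
Expand each term to order h^3: the coefficient of h^3 in 1/(1 + 3h) is -27 and in -3·ln(1 - h) is 1.
Lower-order terms cancel with the polynomial part, so the numerator is (-26)·h^3 + o(h^3), and the limit is (-26)/(1) = -26.

-26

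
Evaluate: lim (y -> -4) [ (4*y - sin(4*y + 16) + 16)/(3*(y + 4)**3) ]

32/9

Direct substitution gives 0/0.
Apply L'Hôpital: lim (4 - 4*cos(4*y + 16))/(9*(y + 4)^2), still 0/0.
Apply L'Hôpital: lim (16*sin(4*y + 16))/(18*y + 72), still 0/0.
After 3 applications of L'Hôpital's rule the quotient is (64*cos(4*y + 16))/(18); substituting y = -4 gives 32/9.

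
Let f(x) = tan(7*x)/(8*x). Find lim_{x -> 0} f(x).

7/8

Substitution gives 0/0.
Since tan(u)/u → 1 as u → 0, tan(7x)/(7x) → 1 and the limit is 7/8.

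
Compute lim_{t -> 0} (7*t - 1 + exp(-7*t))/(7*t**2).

Direct substitution gives 0/0.
Apply L'Hôpital: lim (7 - 7*e^(-7*t))/(14*t), still 0/0.
After 2 applications of L'Hôpital's rule the quotient is (49*e^(-7*t))/(14); substituting t = 0 gives 7/2.

7/2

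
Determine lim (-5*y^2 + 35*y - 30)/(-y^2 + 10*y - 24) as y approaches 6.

25/2

Direct substitution gives 0/0, so factor. Both numerator and denominator have (y - 6) as a factor.
After cancelling, the expression reduces to (5 - 5*y)/(4 - y).
Substituting y = 6 gives 25/2.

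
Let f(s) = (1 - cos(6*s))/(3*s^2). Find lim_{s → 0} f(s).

6

Substitution gives 0/0.
Use (1 − cos u)/u² → 1/2 with u = 6s: the limit is 6²/(2·3) = 6.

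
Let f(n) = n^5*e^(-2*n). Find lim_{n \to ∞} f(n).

Write as n^5/e^{2n}, an ∞/∞ form.
Exponential growth dominates any polynomial, so repeated L'Hôpital (or the standard result) gives 0.

0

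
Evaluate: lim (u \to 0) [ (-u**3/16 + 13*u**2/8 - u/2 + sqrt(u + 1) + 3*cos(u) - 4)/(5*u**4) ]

11/640

Substitution gives 0/0 (the numerator vanishes to order 4).
Expand each term to order u^4: the coefficient of u^4 in 3·cos(u) is 1/8 and in √(1 + u) is -5/128.
Lower-order terms cancel with the polynomial part, so the numerator is (11/128)·u^4 + o(u^4), and the limit is (11/128)/(5) = 11/640.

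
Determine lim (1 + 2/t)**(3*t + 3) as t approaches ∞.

Write it as [(1 + 2/t)^t]^(3) · (1 + 2/t)^(3). The bracketed term tends to e^(2) and the second factor to 1, so the limit is e^(6).

e^(6)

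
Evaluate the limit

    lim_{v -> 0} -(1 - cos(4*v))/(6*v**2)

Substitution gives 0/0.
Use (1 − cos u)/u² → 1/2 with u = 4v: the limit is 4²/(2·(-6)) = -4/3.

-4/3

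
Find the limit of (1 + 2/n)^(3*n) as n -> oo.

e^(6)

Let L be the limit and take ln: ln L = lim (3n)·ln(1 + 2/n) = lim (3n)·(2/n + O(1/n²)) = 6.
Hence L = e^(6).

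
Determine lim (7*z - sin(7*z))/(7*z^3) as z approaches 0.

Direct substitution gives 0/0.
Apply L'Hôpital: lim (7 - 7*cos(7*z))/(21*z^2), still 0/0.
Apply L'Hôpital: lim (49*sin(7*z))/(42*z), still 0/0.
After 3 applications of L'Hôpital's rule the quotient is (343*cos(7*z))/(42); substituting z = 0 gives 49/6.

49/6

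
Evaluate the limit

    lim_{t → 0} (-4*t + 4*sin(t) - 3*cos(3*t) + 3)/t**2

Substitution gives 0/0 (the numerator vanishes to order 2).
Expand each term to order t^2: the coefficient of t^2 in 4·sin(t) is 0 and in -3·cos(3t) is 27/2.
Lower-order terms cancel with the polynomial part, so the numerator is (27/2)·t^2 + o(t^2), and the limit is (27/2)/(1) = 27/2.

27/2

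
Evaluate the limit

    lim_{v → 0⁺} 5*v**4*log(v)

0

This is a 0·(−∞) form. Rewrite as 5·ln(v) / v^(−4) and apply L'Hôpital:
the derivative quotient is 5·(1/v) / (−4·v^(−5)) = (-5/4)·v^4 → 0.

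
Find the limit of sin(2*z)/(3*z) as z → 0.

2/3

Substitution gives 0/0.
Write it as (2/3)·sin(2z)/(2z); since sin(u)/u → 1, the limit is 2/3.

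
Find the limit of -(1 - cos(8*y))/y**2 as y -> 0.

-32

Substitution gives 0/0.
Use (1 − cos u)/u² → 1/2 with u = 8y: the limit is 8²/(2·(-1)) = -32.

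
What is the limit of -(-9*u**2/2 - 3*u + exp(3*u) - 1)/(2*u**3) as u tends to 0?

-9/4

Direct substitution gives 0/0.
Apply L'Hôpital: lim (-9*u + 3*e^(3*u) - 3)/(-6*u^2), still 0/0.
Apply L'Hôpital: lim (9*e^(3*u) - 9)/(-12*u), still 0/0.
After 3 applications of L'Hôpital's rule the quotient is (27*e^(3*u))/(-12); substituting u = 0 gives -9/4.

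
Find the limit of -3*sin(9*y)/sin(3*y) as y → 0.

-9

Substitution gives 0/0.
Divide numerator and denominator by y: sin(9y)/y → 9 and sin(3y)/y → 3, so the limit is -3·9/3 = -9.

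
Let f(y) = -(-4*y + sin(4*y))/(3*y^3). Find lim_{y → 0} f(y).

32/9

Direct substitution gives 0/0.
Apply L'Hôpital: lim (4*cos(4*y) - 4)/(-9*y^2), still 0/0.
Apply L'Hôpital: lim (-16*sin(4*y))/(-18*y), still 0/0.
After 3 applications of L'Hôpital's rule the quotient is (-64*cos(4*y))/(-18); substituting y = 0 gives 32/9.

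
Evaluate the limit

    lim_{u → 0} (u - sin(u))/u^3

Direct substitution gives 0/0.
Apply L'Hôpital: lim (1 - cos(u))/(3*u^2), still 0/0.
Apply L'Hôpital: lim (sin(u))/(6*u), still 0/0.
After 3 applications of L'Hôpital's rule the quotient is (cos(u))/(6); substituting u = 0 gives 1/6.

1/6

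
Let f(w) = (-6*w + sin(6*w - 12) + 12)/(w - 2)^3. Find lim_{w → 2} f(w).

Direct substitution gives 0/0.
Apply L'Hôpital: lim (6*cos(6*w - 12) - 6)/(3*(w - 2)^2), still 0/0.
Apply L'Hôpital: lim (-36*sin(6*w - 12))/(6*w - 12), still 0/0.
After 3 applications of L'Hôpital's rule the quotient is (-216*cos(6*w - 12))/(6); substituting w = 2 gives -36.

-36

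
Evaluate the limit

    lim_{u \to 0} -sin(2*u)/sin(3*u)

Substitution gives 0/0.
Divide numerator and denominator by u: sin(2u)/u → 2 and sin(3u)/u → 3, so the limit is -1·2/3 = -2/3.

-2/3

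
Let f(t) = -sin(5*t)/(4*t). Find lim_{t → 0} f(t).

-5/4

Substitution gives 0/0.
Write it as (5/(-4))·sin(5t)/(5t); since sin(u)/u → 1, the limit is -5/4.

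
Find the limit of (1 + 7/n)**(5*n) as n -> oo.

The base → 1 and the exponent → ∞: a 1^∞ form.
Take logarithms: (5n)·ln(1 + 7/n). Since ln(1+u) ~ u for small u, this behaves like (5n)·(7/n) → 35.
So the limit is e^(35).

e^(35)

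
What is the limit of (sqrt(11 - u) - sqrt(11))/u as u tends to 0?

-√(11)/22

Substitution gives 0/0. Multiply numerator and denominator by the conjugate √(11 - u) + √11.
The numerator becomes (11 - u) − 11 = -u, so the expression simplifies to -1/(√(11 - u) + √11).
Letting u → 0 gives -1/(2√11) = -√(11)/22.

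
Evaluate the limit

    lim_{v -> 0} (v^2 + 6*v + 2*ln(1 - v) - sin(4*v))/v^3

10

Substitution gives 0/0; apply L'Hôpital's rule 3 times.
After differentiating numerator and denominator 3 times the quotient is (64*cos(4*v) + 4/(v - 1)^3)/(6); at v = 0 this is 10.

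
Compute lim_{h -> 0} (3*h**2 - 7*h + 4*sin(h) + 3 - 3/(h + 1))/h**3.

7/3

Substitution gives 0/0; apply L'Hôpital's rule 3 times.
After differentiating numerator and denominator 3 times the quotient is (-4*cos(h) + 18/(h + 1)^4)/(6); at h = 0 this is 7/3.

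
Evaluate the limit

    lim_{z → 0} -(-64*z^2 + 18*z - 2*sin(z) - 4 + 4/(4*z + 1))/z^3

Substitution gives 0/0 (the numerator vanishes to order 3).
Expand each term to order z^3: the coefficient of z^3 in 4·1/(1 + 4z) is -256 and in -2·sin(z) is 1/3.
Lower-order terms cancel with the polynomial part, so the numerator is (-767/3)·z^3 + o(z^3), and the limit is (-767/3)/(-1) = 767/3.

767/3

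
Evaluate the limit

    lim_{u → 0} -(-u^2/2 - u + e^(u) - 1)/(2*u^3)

Direct substitution gives 0/0.
Apply L'Hôpital: lim (-u + e^(u) - 1)/(-6*u^2), still 0/0.
Apply L'Hôpital: lim (e^(u) - 1)/(-12*u), still 0/0.
After 3 applications of L'Hôpital's rule the quotient is (e^(u))/(-12); substituting u = 0 gives -1/12.

-1/12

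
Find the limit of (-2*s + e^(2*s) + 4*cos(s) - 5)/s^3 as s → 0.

Substitution gives 0/0; apply L'Hôpital's rule 3 times.
After differentiating numerator and denominator 3 times the quotient is (8*e^(2*s) + 4*sin(s))/(6); at s = 0 this is 4/3.

4/3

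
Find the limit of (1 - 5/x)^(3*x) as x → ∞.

e^(-15)

Let L be the limit and take ln: ln L = lim (3x)·ln(1 - 5/x) = lim (3x)·(-5/x + O(1/x²)) = -15.
Hence L = e^(-15).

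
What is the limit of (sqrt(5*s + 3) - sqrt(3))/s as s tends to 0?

5*√(3)/6

A 0/0 form; rationalise with √(3 + 5s) + √3. This collapses the numerator to 5s, leaving 5/(√(3 + 5s) + √3) → 5/(2√3) = 5*√(3)/6.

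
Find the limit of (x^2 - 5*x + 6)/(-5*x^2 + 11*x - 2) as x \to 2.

At x = 2 both the top and bottom vanish — a removable singularity. Factoring out (x - 2) from each leaves (x - 3)/(1 - 5*x), which at x = 2 equals 1/9.

1/9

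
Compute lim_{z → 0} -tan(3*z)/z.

-3

Substitution gives 0/0.
Since tan(u)/u → 1 as u → 0, tan(3z)/(3z) → 1 and the limit is 3/(-1) = -3.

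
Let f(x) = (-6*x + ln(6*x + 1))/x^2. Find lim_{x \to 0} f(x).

Direct substitution gives 0/0.
Apply L'Hôpital: lim (-6 + 6/(6*x + 1))/(2*x), still 0/0.
After 2 applications of L'Hôpital's rule the quotient is (-36/(6*x + 1)^2)/(2); substituting x = 0 gives -18.

-18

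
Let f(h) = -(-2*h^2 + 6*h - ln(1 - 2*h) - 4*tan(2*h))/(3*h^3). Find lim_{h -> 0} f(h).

Substitution gives 0/0; apply L'Hôpital's rule 3 times.
After differentiating numerator and denominator 3 times the quotient is (-128*tan(2*h)^2/cos(2*h)^2 - 64/cos(2*h)^4 - 16/(2*h - 1)^3)/(-18); at h = 0 this is 8/3.

8/3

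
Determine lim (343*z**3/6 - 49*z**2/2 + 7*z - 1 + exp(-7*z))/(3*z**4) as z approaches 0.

Direct substitution gives 0/0.
Apply L'Hôpital: lim (343*z^2/2 - 49*z + 7 - 7*e^(-7*z))/(12*z^3), still 0/0.
Apply L'Hôpital: lim (343*z - 49 + 49*e^(-7*z))/(36*z^2), still 0/0.
Apply L'Hôpital: lim (343 - 343*e^(-7*z))/(72*z), still 0/0.
After 4 applications of L'Hôpital's rule the quotient is (2401*e^(-7*z))/(72); substituting z = 0 gives 2401/72.

2401/72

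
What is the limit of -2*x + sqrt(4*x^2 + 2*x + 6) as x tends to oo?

1/2

This has the form ∞ − ∞. Multiply and divide by the conjugate √(4*x^2 + 2*x + 6) + 2x.
That gives (2x + 6) / (√(4*x^2 + 2*x + 6) + 2x).
Divide numerator and denominator by x: the limit is 2/(2·2) = 1/2.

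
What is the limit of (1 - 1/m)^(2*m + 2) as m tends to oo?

The base → 1 and the exponent → ∞: a 1^∞ form.
Take logarithms: (2m + 2)·ln(1 - 1/m). Since ln(1+u) ~ u for small u, this behaves like (2m)·(-1/m) → -2.
So the limit is e^(-2).

e^(-2)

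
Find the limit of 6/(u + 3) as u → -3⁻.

-∞

As u → -3⁻, (u + 3) → 0⁻, so (u + 3)^1 → 0⁻ and 6/(u + 3)^1 → -∞.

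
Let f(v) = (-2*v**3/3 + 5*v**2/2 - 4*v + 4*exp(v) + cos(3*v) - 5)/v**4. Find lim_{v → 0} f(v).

85/24

Substitution gives 0/0 (the numerator vanishes to order 4).
Expand each term to order v^4: the coefficient of v^4 in 4·e^(v) is 1/6 and in cos(3v) is 27/8.
Lower-order terms cancel with the polynomial part, so the numerator is (85/24)·v^4 + o(v^4), and the limit is (85/24)/(1) = 85/24.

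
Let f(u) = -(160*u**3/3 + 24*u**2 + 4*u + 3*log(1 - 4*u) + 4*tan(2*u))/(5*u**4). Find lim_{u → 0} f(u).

192/5

Substitution gives 0/0 (the numerator vanishes to order 4).
Expand each term to order u^4: the coefficient of u^4 in 4·tan(2u) is 0 and in 3·ln(1 - 4u) is -192.
Lower-order terms cancel with the polynomial part, so the numerator is (-192)·u^4 + o(u^4), and the limit is (-192)/(-5) = 192/5.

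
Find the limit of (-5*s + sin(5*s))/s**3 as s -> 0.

-125/6

Direct substitution gives 0/0.
Apply L'Hôpital: lim (5*cos(5*s) - 5)/(3*s^2), still 0/0.
Apply L'Hôpital: lim (-25*sin(5*s))/(6*s), still 0/0.
After 3 applications of L'Hôpital's rule the quotient is (-125*cos(5*s))/(6); substituting s = 0 gives -125/6.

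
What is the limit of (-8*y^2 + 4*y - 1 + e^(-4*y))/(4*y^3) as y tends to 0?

Direct substitution gives 0/0.
Apply L'Hôpital: lim (-16*y + 4 - 4*e^(-4*y))/(12*y^2), still 0/0.
Apply L'Hôpital: lim (-16 + 16*e^(-4*y))/(24*y), still 0/0.
After 3 applications of L'Hôpital's rule the quotient is (-64*e^(-4*y))/(24); substituting y = 0 gives -8/3.

-8/3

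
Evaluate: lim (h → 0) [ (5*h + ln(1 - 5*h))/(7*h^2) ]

-25/14

Direct substitution gives 0/0.
Apply L'Hôpital: lim (5 - 5/(1 - 5*h))/(14*h), still 0/0.
After 2 applications of L'Hôpital's rule the quotient is (-25/(1 - 5*h)^2)/(14); substituting h = 0 gives -25/14.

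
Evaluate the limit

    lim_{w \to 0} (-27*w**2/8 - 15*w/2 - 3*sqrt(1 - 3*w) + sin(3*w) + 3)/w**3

9/16

Substitution gives 0/0; apply L'Hôpital's rule 3 times.
After differentiating numerator and denominator 3 times the quotient is (-27*cos(3*w) + 243/(8*(1 - 3*w)^(5/2)))/(6); at w = 0 this is 9/16.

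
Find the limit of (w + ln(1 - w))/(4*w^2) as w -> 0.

Direct substitution gives 0/0.
Apply L'Hôpital: lim (1 - 1/(1 - w))/(8*w), still 0/0.
After 2 applications of L'Hôpital's rule the quotient is (-1/(1 - w)^2)/(8); substituting w = 0 gives -1/8.

-1/8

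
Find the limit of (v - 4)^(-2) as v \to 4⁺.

∞

As v → 4⁺, (v - 4) → 0⁺, so (v - 4)^2 → 0⁺ and 1/(v - 4)^2 → ∞.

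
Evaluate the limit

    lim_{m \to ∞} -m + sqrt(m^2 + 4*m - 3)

2

This has the form ∞ − ∞. Multiply and divide by the conjugate √(m^2 + 4*m - 3) + m.
That gives (4m - 3) / (√(m^2 + 4*m - 3) + m).
Divide numerator and denominator by m: the limit is 4/(2·1) = 2.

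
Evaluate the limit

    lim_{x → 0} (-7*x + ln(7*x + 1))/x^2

Direct substitution gives 0/0.
Apply L'Hôpital: lim (-7 + 7/(7*x + 1))/(2*x), still 0/0.
After 2 applications of L'Hôpital's rule the quotient is (-49/(7*x + 1)^2)/(2); substituting x = 0 gives -49/2.

-49/2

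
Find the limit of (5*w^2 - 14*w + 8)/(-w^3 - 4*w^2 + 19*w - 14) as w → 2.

-2/3

At w = 2 both the top and bottom vanish — a removable singularity. Factoring out (w - 2) from each leaves (5*w - 4)/(-w^2 - 6*w + 7), which at w = 2 equals -2/3.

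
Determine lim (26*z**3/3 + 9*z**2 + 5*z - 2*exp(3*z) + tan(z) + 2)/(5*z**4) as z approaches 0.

Substitution gives 0/0 (the numerator vanishes to order 4).
Expand each term to order z^4: the coefficient of z^4 in -2·e^(3z) is -27/4 and in tan(z) is 0.
Lower-order terms cancel with the polynomial part, so the numerator is (-27/4)·z^4 + o(z^4), and the limit is (-27/4)/(5) = -27/20.

-27/20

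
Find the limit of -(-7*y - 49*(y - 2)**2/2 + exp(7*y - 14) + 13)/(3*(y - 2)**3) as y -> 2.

-343/18

Direct substitution gives 0/0.
Apply L'Hôpital: lim (-49*y + 7*e^(7*y - 14) + 91)/(-9*(y - 2)^2), still 0/0.
Apply L'Hôpital: lim (49*e^(7*y - 14) - 49)/(36 - 18*y), still 0/0.
After 3 applications of L'Hôpital's rule the quotient is (343*e^(7*y - 14))/(-18); substituting y = 2 gives -343/18.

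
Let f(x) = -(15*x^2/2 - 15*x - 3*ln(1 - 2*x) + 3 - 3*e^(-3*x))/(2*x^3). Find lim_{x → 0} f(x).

-43/4

Substitution gives 0/0; apply L'Hôpital's rule 3 times.
After differentiating numerator and denominator 3 times the quotient is (81*e^(-3*x) - 48/(2*x - 1)^3)/(-12); at x = 0 this is -43/4.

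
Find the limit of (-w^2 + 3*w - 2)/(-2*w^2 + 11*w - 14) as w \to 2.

-1/3

At w = 2 both the top and bottom vanish — a removable singularity. Factoring out (w - 2) from each leaves (1 - w)/(7 - 2*w), which at w = 2 equals -1/3.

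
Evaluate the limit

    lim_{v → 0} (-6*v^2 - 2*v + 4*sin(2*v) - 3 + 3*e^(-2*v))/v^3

-28/3

Substitution gives 0/0 (the numerator vanishes to order 3).
Expand each term to order v^3: the coefficient of v^3 in 4·sin(2v) is -16/3 and in 3·e^(-2v) is -4.
Lower-order terms cancel with the polynomial part, so the numerator is (-28/3)·v^3 + o(v^3), and the limit is (-28/3)/(1) = -28/3.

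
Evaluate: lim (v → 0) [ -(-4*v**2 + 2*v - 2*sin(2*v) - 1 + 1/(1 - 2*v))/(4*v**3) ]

-8/3

Substitution gives 0/0 (the numerator vanishes to order 3).
Expand each term to order v^3: the coefficient of v^3 in 1/(1 - 2v) is 8 and in -2·sin(2v) is 8/3.
Lower-order terms cancel with the polynomial part, so the numerator is (32/3)·v^3 + o(v^3), and the limit is (32/3)/(-4) = -8/3.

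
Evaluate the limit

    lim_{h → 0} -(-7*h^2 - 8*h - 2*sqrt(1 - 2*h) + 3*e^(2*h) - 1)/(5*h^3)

Substitution gives 0/0 (the numerator vanishes to order 3).
Expand each term to order h^3: the coefficient of h^3 in -2·√(1 - 2h) is 1 and in 3·e^(2h) is 4.
Lower-order terms cancel with the polynomial part, so the numerator is (5)·h^3 + o(h^3), and the limit is (5)/(-5) = -1.

-1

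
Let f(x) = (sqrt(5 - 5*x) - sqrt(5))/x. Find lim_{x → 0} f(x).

-√(5)/2

A 0/0 form; rationalise with √(5 - 5x) + √5. This collapses the numerator to -5x, leaving -5/(√(5 - 5x) + √5) → -5/(2√5) = -√(5)/2.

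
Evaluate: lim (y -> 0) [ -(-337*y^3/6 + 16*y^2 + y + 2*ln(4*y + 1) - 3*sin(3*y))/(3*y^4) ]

128/3

Substitution gives 0/0; apply L'Hôpital's rule 4 times.
After differentiating numerator and denominator 4 times the quotient is (-243*sin(3*y) - 3072/(4*y + 1)^4)/(-72); at y = 0 this is 128/3.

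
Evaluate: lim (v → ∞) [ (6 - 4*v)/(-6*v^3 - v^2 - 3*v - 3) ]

The denominator has degree 3 and the numerator degree 1. Dividing numerator and denominator by v^3 sends every term to 0 except the leading denominator term, so the limit is 0.

0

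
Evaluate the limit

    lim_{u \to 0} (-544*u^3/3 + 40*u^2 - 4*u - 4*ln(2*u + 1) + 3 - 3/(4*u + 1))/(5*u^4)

Substitution gives 0/0; apply L'Hôpital's rule 4 times.
After differentiating numerator and denominator 4 times the quotient is (-18432/(4*u + 1)^5 + 384/(2*u + 1)^4)/(120); at u = 0 this is -752/5.

-752/5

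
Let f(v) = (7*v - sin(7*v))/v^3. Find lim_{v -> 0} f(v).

343/6

Direct substitution gives 0/0.
Apply L'Hôpital: lim (7 - 7*cos(7*v))/(3*v^2), still 0/0.
Apply L'Hôpital: lim (49*sin(7*v))/(6*v), still 0/0.
After 3 applications of L'Hôpital's rule the quotient is (343*cos(7*v))/(6); substituting v = 0 gives 343/6.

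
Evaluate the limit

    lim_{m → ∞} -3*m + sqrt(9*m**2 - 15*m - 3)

-5/2

This has the form ∞ − ∞. Multiply and divide by the conjugate √(9*m^2 - 15*m - 3) + 3m.
That gives (-15m - 3) / (√(9*m^2 - 15*m - 3) + 3m).
Divide numerator and denominator by m: the limit is -15/(2·3) = -5/2.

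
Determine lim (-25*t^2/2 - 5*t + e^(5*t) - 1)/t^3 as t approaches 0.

Direct substitution gives 0/0.
Apply L'Hôpital: lim (-25*t + 5*e^(5*t) - 5)/(3*t^2), still 0/0.
Apply L'Hôpital: lim (25*e^(5*t) - 25)/(6*t), still 0/0.
After 3 applications of L'Hôpital's rule the quotient is (125*e^(5*t))/(6); substituting t = 0 gives 125/6.

125/6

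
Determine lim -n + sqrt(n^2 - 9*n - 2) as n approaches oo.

-9/2

This has the form ∞ − ∞. Multiply and divide by the conjugate √(n^2 - 9*n - 2) + n.
That gives (-9n - 2) / (√(n^2 - 9*n - 2) + n).
Divide numerator and denominator by n: the limit is -9/(2·1) = -9/2.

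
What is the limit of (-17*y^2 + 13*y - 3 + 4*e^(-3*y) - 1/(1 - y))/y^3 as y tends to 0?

-19

Substitution gives 0/0 (the numerator vanishes to order 3).
Expand each term to order y^3: the coefficient of y^3 in −1/(1 - y) is -1 and in 4·e^(-3y) is -18.
Lower-order terms cancel with the polynomial part, so the numerator is (-19)·y^3 + o(y^3), and the limit is (-19)/(1) = -19.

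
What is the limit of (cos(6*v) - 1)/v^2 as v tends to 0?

Direct substitution gives 0/0.
Apply L'Hôpital: lim (-6*sin(6*v))/(2*v), still 0/0.
After 2 applications of L'Hôpital's rule the quotient is (-36*cos(6*v))/(2); substituting v = 0 gives -18.

-18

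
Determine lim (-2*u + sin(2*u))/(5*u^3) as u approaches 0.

-4/15

Direct substitution gives 0/0.
Apply L'Hôpital: lim (2*cos(2*u) - 2)/(15*u^2), still 0/0.
Apply L'Hôpital: lim (-4*sin(2*u))/(30*u), still 0/0.
After 3 applications of L'Hôpital's rule the quotient is (-8*cos(2*u))/(30); substituting u = 0 gives -4/15.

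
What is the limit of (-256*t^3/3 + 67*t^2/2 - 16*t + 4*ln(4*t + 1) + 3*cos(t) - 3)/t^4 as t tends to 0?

Substitution gives 0/0; apply L'Hôpital's rule 4 times.
After differentiating numerator and denominator 4 times the quotient is (3*cos(t) - 6144/(4*t + 1)^4)/(24); at t = 0 this is -2047/8.

-2047/8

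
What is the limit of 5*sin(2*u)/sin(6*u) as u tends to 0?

Substitution gives 0/0.
Divide numerator and denominator by u: sin(2u)/u → 2 and sin(6u)/u → 6, so the limit is 5·2/6 = 5/3.

5/3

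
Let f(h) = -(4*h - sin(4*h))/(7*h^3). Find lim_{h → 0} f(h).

Direct substitution gives 0/0.
Apply L'Hôpital: lim (4 - 4*cos(4*h))/(-21*h^2), still 0/0.
Apply L'Hôpital: lim (16*sin(4*h))/(-42*h), still 0/0.
After 3 applications of L'Hôpital's rule the quotient is (64*cos(4*h))/(-42); substituting h = 0 gives -32/21.

-32/21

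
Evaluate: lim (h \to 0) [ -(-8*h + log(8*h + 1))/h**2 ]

32

Direct substitution gives 0/0.
Apply L'Hôpital: lim (-8 + 8/(8*h + 1))/(-2*h), still 0/0.
After 2 applications of L'Hôpital's rule the quotient is (-64/(8*h + 1)^2)/(-2); substituting h = 0 gives 32.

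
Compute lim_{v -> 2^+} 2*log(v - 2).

As v → 2⁺, v - 2 → 0⁺ and ln(v - 2) → −∞.
Multiplying by 2 gives -∞.

-∞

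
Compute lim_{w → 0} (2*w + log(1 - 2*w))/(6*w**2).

Direct substitution gives 0/0.
Apply L'Hôpital: lim (2 - 2/(1 - 2*w))/(12*w), still 0/0.
After 2 applications of L'Hôpital's rule the quotient is (-4/(1 - 2*w)^2)/(12); substituting w = 0 gives -1/3.

-1/3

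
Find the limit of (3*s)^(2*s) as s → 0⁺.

Base → 0⁺ and exponent → 0⁺: a 0^0 form.
Take logs: 2s·ln(3s). This is 0·(−∞); rewriting as ln(3s)/(1/(2s)) and applying L'Hôpital gives 0.
Hence the limit is e^0 = 1.

1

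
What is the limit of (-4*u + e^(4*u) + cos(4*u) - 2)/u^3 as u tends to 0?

32/3

Substitution gives 0/0 (the numerator vanishes to order 3).
Expand each term to order u^3: the coefficient of u^3 in cos(4u) is 0 and in e^(4u) is 32/3.
Lower-order terms cancel with the polynomial part, so the numerator is (32/3)·u^3 + o(u^3), and the limit is (32/3)/(1) = 32/3.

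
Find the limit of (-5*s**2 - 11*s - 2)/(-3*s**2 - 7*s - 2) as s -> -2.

9/5

Direct substitution gives 0/0, so factor. Both numerator and denominator have (s + 2) as a factor.
After cancelling, the expression reduces to (-5*s - 1)/(-3*s - 1).
Substituting s = -2 gives 9/5.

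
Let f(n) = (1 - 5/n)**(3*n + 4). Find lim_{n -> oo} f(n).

e^(-15)

The base → 1 and the exponent → ∞: a 1^∞ form.
Take logarithms: (3n + 4)·ln(1 - 5/n). Since ln(1+u) ~ u for small u, this behaves like (3n)·(-5/n) → -15.
So the limit is e^(-15).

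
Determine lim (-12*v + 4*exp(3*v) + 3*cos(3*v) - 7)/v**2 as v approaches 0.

9/2

Substitution gives 0/0 (the numerator vanishes to order 2).
Expand each term to order v^2: the coefficient of v^2 in 4·e^(3v) is 18 and in 3·cos(3v) is -27/2.
Lower-order terms cancel with the polynomial part, so the numerator is (9/2)·v^2 + o(v^2), and the limit is (9/2)/(1) = 9/2.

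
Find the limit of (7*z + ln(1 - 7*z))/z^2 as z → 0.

-49/2

Direct substitution gives 0/0.
Apply L'Hôpital: lim (7 - 7/(1 - 7*z))/(2*z), still 0/0.
After 2 applications of L'Hôpital's rule the quotient is (-49/(1 - 7*z)^2)/(2); substituting z = 0 gives -49/2.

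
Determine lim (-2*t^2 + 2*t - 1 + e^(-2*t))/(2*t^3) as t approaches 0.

Direct substitution gives 0/0.
Apply L'Hôpital: lim (-4*t + 2 - 2*e^(-2*t))/(6*t^2), still 0/0.
Apply L'Hôpital: lim (-4 + 4*e^(-2*t))/(12*t), still 0/0.
After 3 applications of L'Hôpital's rule the quotient is (-8*e^(-2*t))/(12); substituting t = 0 gives -2/3.

-2/3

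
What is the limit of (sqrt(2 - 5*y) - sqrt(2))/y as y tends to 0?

-5*√(2)/4

A 0/0 form; rationalise with √(2 - 5y) + √2. This collapses the numerator to -5y, leaving -5/(√(2 - 5y) + √2) → -5/(2√2) = -5*√(2)/4.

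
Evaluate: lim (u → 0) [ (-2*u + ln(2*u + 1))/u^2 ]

Direct substitution gives 0/0.
Apply L'Hôpital: lim (-2 + 2/(2*u + 1))/(2*u), still 0/0.
After 2 applications of L'Hôpital's rule the quotient is (-4/(2*u + 1)^2)/(2); substituting u = 0 gives -2.

-2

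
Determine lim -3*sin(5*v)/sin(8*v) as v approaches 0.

Substitution gives 0/0.
Divide numerator and denominator by v: sin(5v)/v → 5 and sin(8v)/v → 8, so the limit is -3·5/8 = -15/8.

-15/8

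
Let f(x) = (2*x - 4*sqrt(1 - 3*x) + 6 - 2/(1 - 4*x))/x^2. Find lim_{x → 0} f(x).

Substitution gives 0/0; apply L'Hôpital's rule 2 times.
After differentiating numerator and denominator 2 times the quotient is (64/(4*x - 1)^3 + 9/(1 - 3*x)^(3/2))/(2); at x = 0 this is -55/2.

-55/2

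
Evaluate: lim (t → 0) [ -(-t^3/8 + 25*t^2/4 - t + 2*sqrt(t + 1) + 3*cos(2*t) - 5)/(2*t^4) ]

Substitution gives 0/0; apply L'Hôpital's rule 4 times.
After differentiating numerator and denominator 4 times the quotient is (48*cos(2*t) - 15/(8*(t + 1)^(7/2)))/(-48); at t = 0 this is -123/128.

-123/128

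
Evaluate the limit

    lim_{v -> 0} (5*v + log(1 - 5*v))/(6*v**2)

Direct substitution gives 0/0.
Apply L'Hôpital: lim (5 - 5/(1 - 5*v))/(12*v), still 0/0.
After 2 applications of L'Hôpital's rule the quotient is (-25/(1 - 5*v)^2)/(12); substituting v = 0 gives -25/12.

-25/12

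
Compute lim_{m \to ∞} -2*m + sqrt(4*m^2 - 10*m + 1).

-5/2

This has the form ∞ − ∞. Multiply and divide by the conjugate √(4*m^2 - 10*m + 1) + 2m.
That gives (-10m + 1) / (√(4*m^2 - 10*m + 1) + 2m).
Divide numerator and denominator by m: the limit is -10/(2·2) = -5/2.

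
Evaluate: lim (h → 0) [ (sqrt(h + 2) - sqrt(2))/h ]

√(2)/4

Substitution gives 0/0. Multiply numerator and denominator by the conjugate √(2 + h) + √2.
The numerator becomes (2 + h) − 2 = h, so the expression simplifies to 1/(√(2 + h) + √2).
Letting h → 0 gives 1/(2√2) = √(2)/4.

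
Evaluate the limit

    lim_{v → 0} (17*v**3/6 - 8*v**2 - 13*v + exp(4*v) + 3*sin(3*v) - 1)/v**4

Substitution gives 0/0 (the numerator vanishes to order 4).
Expand each term to order v^4: the coefficient of v^4 in 3·sin(3v) is 0 and in e^(4v) is 32/3.
Lower-order terms cancel with the polynomial part, so the numerator is (32/3)·v^4 + o(v^4), and the limit is (32/3)/(1) = 32/3.

32/3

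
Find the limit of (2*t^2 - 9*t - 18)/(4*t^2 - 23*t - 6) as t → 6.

Direct substitution gives 0/0, so factor. Both numerator and denominator have (t - 6) as a factor.
After cancelling, the expression reduces to (2*t + 3)/(4*t + 1).
Substituting t = 6 gives 3/5.

3/5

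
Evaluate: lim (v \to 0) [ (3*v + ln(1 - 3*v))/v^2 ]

Direct substitution gives 0/0.
Apply L'Hôpital: lim (3 - 3/(1 - 3*v))/(2*v), still 0/0.
After 2 applications of L'Hôpital's rule the quotient is (-9/(1 - 3*v)^2)/(2); substituting v = 0 gives -9/2.

-9/2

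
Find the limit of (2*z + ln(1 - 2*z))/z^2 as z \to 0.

Direct substitution gives 0/0.
Apply L'Hôpital: lim (2 - 2/(1 - 2*z))/(2*z), still 0/0.
After 2 applications of L'Hôpital's rule the quotient is (-4/(1 - 2*z)^2)/(2); substituting z = 0 gives -2.

-2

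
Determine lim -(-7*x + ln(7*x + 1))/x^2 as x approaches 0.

49/2

Direct substitution gives 0/0.
Apply L'Hôpital: lim (-7 + 7/(7*x + 1))/(-2*x), still 0/0.
After 2 applications of L'Hôpital's rule the quotient is (-49/(7*x + 1)^2)/(-2); substituting x = 0 gives 49/2.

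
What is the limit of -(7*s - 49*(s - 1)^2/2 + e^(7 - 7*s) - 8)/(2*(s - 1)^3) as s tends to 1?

343/12

Direct substitution gives 0/0.
Apply L'Hôpital: lim (-49*s - 7*e^(7 - 7*s) + 56)/(-6*(s - 1)^2), still 0/0.
Apply L'Hôpital: lim (49*e^(7 - 7*s) - 49)/(12 - 12*s), still 0/0.
After 3 applications of L'Hôpital's rule the quotient is (-343*e^(7 - 7*s))/(-12); substituting s = 1 gives 343/12.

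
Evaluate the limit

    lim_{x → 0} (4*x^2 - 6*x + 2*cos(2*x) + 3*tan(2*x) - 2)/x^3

8

Substitution gives 0/0; apply L'Hôpital's rule 3 times.
After differentiating numerator and denominator 3 times the quotient is (16*sin(2*x) + 144*tan(2*x)^4 + 192*tan(2*x)^2 + 48)/(6); at x = 0 this is 8.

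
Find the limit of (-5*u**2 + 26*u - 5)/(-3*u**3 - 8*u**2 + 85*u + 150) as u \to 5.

Since u = 5 makes numerator and denominator zero, (u - 5) divides both.
Cancelling it gives (1 - 5*u)/(-3*u^2 - 23*u - 30); now plug in u = 5 to get 6/55.

6/55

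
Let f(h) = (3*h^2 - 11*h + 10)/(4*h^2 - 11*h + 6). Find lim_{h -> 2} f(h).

Direct substitution gives 0/0, so factor. Both numerator and denominator have (h - 2) as a factor.
After cancelling, the expression reduces to (3*h - 5)/(4*h - 3).
Substituting h = 2 gives 1/5.

1/5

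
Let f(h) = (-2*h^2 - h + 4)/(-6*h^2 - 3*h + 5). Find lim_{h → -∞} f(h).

1/3

Numerator and denominator both have degree 2.
Dividing every term by h^2, all lower-order terms vanish and the limit is the ratio of leading coefficients, -2/(-6) = 1/3.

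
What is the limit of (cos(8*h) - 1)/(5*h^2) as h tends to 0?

-32/5

Direct substitution gives 0/0.
Apply L'Hôpital: lim (-8*sin(8*h))/(10*h), still 0/0.
After 2 applications of L'Hôpital's rule the quotient is (-64*cos(8*h))/(10); substituting h = 0 gives -32/5.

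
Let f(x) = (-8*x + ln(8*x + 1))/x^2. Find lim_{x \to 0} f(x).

Direct substitution gives 0/0.
Apply L'Hôpital: lim (-8 + 8/(8*x + 1))/(2*x), still 0/0.
After 2 applications of L'Hôpital's rule the quotient is (-64/(8*x + 1)^2)/(2); substituting x = 0 gives -32.

-32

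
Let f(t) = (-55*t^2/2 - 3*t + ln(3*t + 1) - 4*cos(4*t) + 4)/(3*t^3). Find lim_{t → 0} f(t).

3

Substitution gives 0/0; apply L'Hôpital's rule 3 times.
After differentiating numerator and denominator 3 times the quotient is (-256*sin(4*t) + 54/(3*t + 1)^3)/(18); at t = 0 this is 3.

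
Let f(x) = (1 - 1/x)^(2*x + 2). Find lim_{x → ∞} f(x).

e^(-2)

Let L be the limit and take ln: ln L = lim (2x + 2)·ln(1 - 1/x) = lim (2x + 2)·(-1/x + O(1/x²)) = -2.
Hence L = e^(-2).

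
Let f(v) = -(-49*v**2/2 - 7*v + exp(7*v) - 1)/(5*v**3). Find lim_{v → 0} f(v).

-343/30

Direct substitution gives 0/0.
Apply L'Hôpital: lim (-49*v + 7*e^(7*v) - 7)/(-15*v^2), still 0/0.
Apply L'Hôpital: lim (49*e^(7*v) - 49)/(-30*v), still 0/0.
After 3 applications of L'Hôpital's rule the quotient is (343*e^(7*v))/(-30); substituting v = 0 gives -343/30.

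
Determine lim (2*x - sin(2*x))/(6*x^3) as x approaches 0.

Direct substitution gives 0/0.
Apply L'Hôpital: lim (2 - 2*cos(2*x))/(18*x^2), still 0/0.
Apply L'Hôpital: lim (4*sin(2*x))/(36*x), still 0/0.
After 3 applications of L'Hôpital's rule the quotient is (8*cos(2*x))/(36); substituting x = 0 gives 2/9.

2/9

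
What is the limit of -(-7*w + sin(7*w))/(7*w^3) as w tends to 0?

Direct substitution gives 0/0.
Apply L'Hôpital: lim (7*cos(7*w) - 7)/(-21*w^2), still 0/0.
Apply L'Hôpital: lim (-49*sin(7*w))/(-42*w), still 0/0.
After 3 applications of L'Hôpital's rule the quotient is (-343*cos(7*w))/(-42); substituting w = 0 gives 49/6.

49/6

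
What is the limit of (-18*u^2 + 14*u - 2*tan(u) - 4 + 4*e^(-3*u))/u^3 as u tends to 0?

-56/3

Substitution gives 0/0; apply L'Hôpital's rule 3 times.
After differentiating numerator and denominator 3 times the quotient is (8/cos(u)^2 - 12/cos(u)^4 - 108*e^(-3*u))/(6); at u = 0 this is -56/3.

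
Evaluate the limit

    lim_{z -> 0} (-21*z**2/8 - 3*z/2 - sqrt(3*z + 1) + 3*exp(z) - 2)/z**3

-19/16

Substitution gives 0/0 (the numerator vanishes to order 3).
Expand each term to order z^3: the coefficient of z^3 in 3·e^(z) is 1/2 and in −√(1 + 3z) is -27/16.
Lower-order terms cancel with the polynomial part, so the numerator is (-19/16)·z^3 + o(z^3), and the limit is (-19/16)/(1) = -19/16.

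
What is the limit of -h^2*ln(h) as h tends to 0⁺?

0

This is a 0·(−∞) form. Rewrite as -1·ln(h) / h^(−2) and apply L'Hôpital:
the derivative quotient is -1·(1/h) / (−2·h^(−3)) = (1/2)·h^2 → 0.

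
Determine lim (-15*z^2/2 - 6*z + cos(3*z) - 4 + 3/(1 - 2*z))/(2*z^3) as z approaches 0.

12

Substitution gives 0/0; apply L'Hôpital's rule 3 times.
After differentiating numerator and denominator 3 times the quotient is (27*sin(3*z) + 144/(2*z - 1)^4)/(12); at z = 0 this is 12.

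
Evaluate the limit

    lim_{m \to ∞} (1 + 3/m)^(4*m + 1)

Write it as [(1 + 3/m)^m]^(4) · (1 + 3/m)^(1). The bracketed term tends to e^(3) and the second factor to 1, so the limit is e^(12).

e^(12)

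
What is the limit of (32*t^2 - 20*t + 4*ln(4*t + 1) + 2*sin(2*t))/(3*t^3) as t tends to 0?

Substitution gives 0/0 (the numerator vanishes to order 3).
Expand each term to order t^3: the coefficient of t^3 in 4·ln(1 + 4t) is 256/3 and in 2·sin(2t) is -8/3.
Lower-order terms cancel with the polynomial part, so the numerator is (248/3)·t^3 + o(t^3), and the limit is (248/3)/(3) = 248/9.

248/9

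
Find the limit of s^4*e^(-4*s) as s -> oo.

Write as s^4/e^{4s}, an ∞/∞ form.
Exponential growth dominates any polynomial, so repeated L'Hôpital (or the standard result) gives 0.

0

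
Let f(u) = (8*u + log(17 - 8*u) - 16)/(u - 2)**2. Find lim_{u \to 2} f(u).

Direct substitution gives 0/0.
Apply L'Hôpital: lim (8 - 8/(17 - 8*u))/(2*u - 4), still 0/0.
After 2 applications of L'Hôpital's rule the quotient is (-64/(17 - 8*u)^2)/(2); substituting u = 2 gives -32.

-32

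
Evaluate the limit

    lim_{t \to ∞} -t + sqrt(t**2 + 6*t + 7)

3

This has the form ∞ − ∞. Multiply and divide by the conjugate √(t^2 + 6*t + 7) + t.
That gives (6t + 7) / (√(t^2 + 6*t + 7) + t).
Divide numerator and denominator by t: the limit is 6/(2·1) = 3.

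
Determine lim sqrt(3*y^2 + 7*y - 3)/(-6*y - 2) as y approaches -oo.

√(3)/6

For large |y|, √(3*y^2 + 7*y - 3) ≈ √3·|y| and the denominator ≈ -6y.
Since y → −∞, |y| = −y, giving −√3/(-6) = √(3)/6.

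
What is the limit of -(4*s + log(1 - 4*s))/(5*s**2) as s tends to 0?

8/5

Direct substitution gives 0/0.
Apply L'Hôpital: lim (4 - 4/(1 - 4*s))/(-10*s), still 0/0.
After 2 applications of L'Hôpital's rule the quotient is (-16/(1 - 4*s)^2)/(-10); substituting s = 0 gives 8/5.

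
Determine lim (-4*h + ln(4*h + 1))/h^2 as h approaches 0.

-8

Direct substitution gives 0/0.
Apply L'Hôpital: lim (-4 + 4/(4*h + 1))/(2*h), still 0/0.
After 2 applications of L'Hôpital's rule the quotient is (-16/(4*h + 1)^2)/(2); substituting h = 0 gives -8.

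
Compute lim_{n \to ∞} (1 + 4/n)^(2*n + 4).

e^(8)

The base → 1 and the exponent → ∞: a 1^∞ form.
Take logarithms: (2n + 4)·ln(1 + 4/n). Since ln(1+u) ~ u for small u, this behaves like (2n)·(4/n) → 8.
So the limit is e^(8).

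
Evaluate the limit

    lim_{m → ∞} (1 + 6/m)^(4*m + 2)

The base → 1 and the exponent → ∞: a 1^∞ form.
Take logarithms: (4m + 2)·ln(1 + 6/m). Since ln(1+u) ~ u for small u, this behaves like (4m)·(6/m) → 24.
So the limit is e^(24).

e^(24)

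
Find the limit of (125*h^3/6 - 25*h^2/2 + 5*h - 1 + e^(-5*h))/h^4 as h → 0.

Direct substitution gives 0/0.
Apply L'Hôpital: lim (125*h^2/2 - 25*h + 5 - 5*e^(-5*h))/(4*h^3), still 0/0.
Apply L'Hôpital: lim (125*h - 25 + 25*e^(-5*h))/(12*h^2), still 0/0.
Apply L'Hôpital: lim (125 - 125*e^(-5*h))/(24*h), still 0/0.
After 4 applications of L'Hôpital's rule the quotient is (625*e^(-5*h))/(24); substituting h = 0 gives 625/24.

625/24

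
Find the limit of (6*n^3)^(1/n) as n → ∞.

Base → ∞ and exponent → 0: an ∞^0 form.
Take logs: (1/n)·ln(6·n^3) = (ln 6 + 3·ln n)/n → 0.
So the limit is e^0 = 1.

1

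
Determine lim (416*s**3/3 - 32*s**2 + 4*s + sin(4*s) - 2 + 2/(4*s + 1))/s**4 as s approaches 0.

Substitution gives 0/0; apply L'Hôpital's rule 4 times.
After differentiating numerator and denominator 4 times the quotient is (256*sin(4*s) + 12288/(4*s + 1)^5)/(24); at s = 0 this is 512.

512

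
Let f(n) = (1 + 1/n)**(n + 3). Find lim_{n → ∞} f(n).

The base → 1 and the exponent → ∞: a 1^∞ form.
Take logarithms: (n + 3)·ln(1 + 1/n). Since ln(1+u) ~ u for small u, this behaves like (n)·(1/n) → 1.
So the limit is e^(1).

e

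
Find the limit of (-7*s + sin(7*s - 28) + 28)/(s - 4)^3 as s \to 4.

Direct substitution gives 0/0.
Apply L'Hôpital: lim (7*cos(7*s - 28) - 7)/(3*(s - 4)^2), still 0/0.
Apply L'Hôpital: lim (-49*sin(7*s - 28))/(6*s - 24), still 0/0.
After 3 applications of L'Hôpital's rule the quotient is (-343*cos(7*s - 28))/(6); substituting s = 4 gives -343/6.

-343/6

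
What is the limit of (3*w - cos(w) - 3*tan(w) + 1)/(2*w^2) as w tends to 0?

1/4

Substitution gives 0/0; apply L'Hôpital's rule 2 times.
After differentiating numerator and denominator 2 times the quotient is (cos(w) - 6*tan(w)/cos(w)^2)/(4); at w = 0 this is 1/4.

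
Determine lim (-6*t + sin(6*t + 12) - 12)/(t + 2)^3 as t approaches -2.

-36

Direct substitution gives 0/0.
Apply L'Hôpital: lim (6*cos(6*t + 12) - 6)/(3*(t + 2)^2), still 0/0.
Apply L'Hôpital: lim (-36*sin(6*t + 12))/(6*t + 12), still 0/0.
After 3 applications of L'Hôpital's rule the quotient is (-216*cos(6*t + 12))/(6); substituting t = -2 gives -36.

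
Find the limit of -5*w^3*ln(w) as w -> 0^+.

0

This is a 0·(−∞) form. Rewrite as -5·ln(w) / w^(−3) and apply L'Hôpital:
the derivative quotient is -5·(1/w) / (−3·w^(−4)) = (5/3)·w^3 → 0.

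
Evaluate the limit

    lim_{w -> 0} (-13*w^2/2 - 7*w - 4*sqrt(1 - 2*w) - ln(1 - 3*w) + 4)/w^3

11

Substitution gives 0/0; apply L'Hôpital's rule 3 times.
After differentiating numerator and denominator 3 times the quotient is (-54/(3*w - 1)^3 + 12/(1 - 2*w)^(5/2))/(6); at w = 0 this is 11.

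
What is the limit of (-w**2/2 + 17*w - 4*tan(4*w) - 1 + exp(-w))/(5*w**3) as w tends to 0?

Substitution gives 0/0; apply L'Hôpital's rule 3 times.
After differentiating numerator and denominator 3 times the quotient is (-1536*tan(4*w)^4 - 2048*tan(4*w)^2 - 512 - e^(-w))/(30); at w = 0 this is -171/10.

-171/10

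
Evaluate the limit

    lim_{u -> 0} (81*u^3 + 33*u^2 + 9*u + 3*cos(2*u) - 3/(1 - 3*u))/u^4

-241

Substitution gives 0/0 (the numerator vanishes to order 4).
Expand each term to order u^4: the coefficient of u^4 in -3·1/(1 - 3u) is -243 and in 3·cos(2u) is 2.
Lower-order terms cancel with the polynomial part, so the numerator is (-241)·u^4 + o(u^4), and the limit is (-241)/(1) = -241.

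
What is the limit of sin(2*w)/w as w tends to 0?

Substitution gives 0/0.
Write it as (2)·sin(2w)/(2w); since sin(u)/u → 1, the limit is 2.

2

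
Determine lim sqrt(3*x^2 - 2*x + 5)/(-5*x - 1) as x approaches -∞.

√(3)/5

For large |x|, √(3*x^2 - 2*x + 5) ≈ √3·|x| and the denominator ≈ -5x.
Since x → −∞, |x| = −x, giving −√3/(-5) = √(3)/5.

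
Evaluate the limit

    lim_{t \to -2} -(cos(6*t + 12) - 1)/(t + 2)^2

Direct substitution gives 0/0.
Apply L'Hôpital: lim (-6*sin(6*t + 12))/(-2*t - 4), still 0/0.
After 2 applications of L'Hôpital's rule the quotient is (-36*cos(6*t + 12))/(-2); substituting t = -2 gives 18.

18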